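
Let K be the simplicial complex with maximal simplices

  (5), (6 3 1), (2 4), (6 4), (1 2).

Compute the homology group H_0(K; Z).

H_0 ≅ Z^2.

Fix the vertex order 1 < 2 < 3 < 4 < 5 < 6 and write every simplex with vertices in increasing order. Then dim K = 2 and the simplices of K are:

  0-simplices (6): [1], [2], [3], [4], [5], [6]
  1-simplices (6): [1,2], [1,3], [1,6], [2,4], [3,6], [4,6]
  2-simplices (1): [1,3,6]

so the chain groups are C_0 ≅ Z^6, C_1 ≅ Z^6, C_2 ≅ Z^1.

∂_1: C_1 → C_0 maps an edge to its endpoints' difference, ∂[p,q] = q − p. For instance
  ∂[4,6] = [6] − [4].
The resulting 6×6 matrix has rank 4, and its Smith normal form has invariant factors (1,1,1,1).

The boundary map ∂_2: C_2 → C_1 sends each 2-simplex [p,q,r] to [q,r] − [p,r] + [p,q]. For instance
  ∂[1,3,6] = [3,6] − [1,6] + [1,3].
As a 6×1 matrix over Z this has rank 1, with invariant factors (1).

Reading off H_k = ker ∂_k / im ∂_{k+1}:

  H_0: rank C_0 − rank ∂_1 = 6 − 4 = 2, and the invariant factors of ∂_1 are all 1, so H_0 = Z^2.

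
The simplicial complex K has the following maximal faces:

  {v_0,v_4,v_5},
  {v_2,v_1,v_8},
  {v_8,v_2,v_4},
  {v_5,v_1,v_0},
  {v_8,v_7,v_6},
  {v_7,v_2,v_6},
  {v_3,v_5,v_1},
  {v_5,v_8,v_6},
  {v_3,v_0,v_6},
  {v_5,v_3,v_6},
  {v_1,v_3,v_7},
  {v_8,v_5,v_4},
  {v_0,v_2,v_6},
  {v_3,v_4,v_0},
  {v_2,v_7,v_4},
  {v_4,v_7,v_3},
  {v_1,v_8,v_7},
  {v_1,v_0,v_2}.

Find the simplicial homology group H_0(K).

H_0 ≅ Z.

Take the total order v_0 < v_1 < v_2 < v_3 < v_4 < v_5 < v_6 < v_7 < v_8 on the vertex set. Then K (dimension 2) consists of the simplices:

  0-simplices (9): [v_0], [v_1], [v_2], [v_3], [v_4], [v_5], [v_6], [v_7], [v_8]
  1-simplices (27): (27 of them)
  2-simplices (18): (18 of them)

so the chain groups are C_0 ≅ Z^9, C_1 ≅ Z^27, C_2 ≅ Z^18.

∂_1: C_1 → C_0 sends each edge [p,q] (with p < q) to q − p.
As a 9×27 matrix over Z this has rank 8, with invariant factors (1,1,1,1,1,1,1,1).

∂_2: C_2 → C_1 acts by ∂[p,q,r] = [q,r] − [p,r] + [p,q]. For instance
  ∂[v_5,v_6,v_8] = [v_6,v_8] − [v_5,v_8] + [v_5,v_6],
  ∂[v_3,v_4,v_7] = [v_4,v_7] − [v_3,v_7] + [v_3,v_4].
This gives a 27×18 integer matrix of rank 18; reducing to Smith normal form yields diagonal entries (1,1,1,1,1,1,1,1,1,1,1,1,1,1,1,1,1,2).

From H_k ≅ ker(∂_k) / im(∂_{k+1}) we obtain:

  H_0: rank C_0 − rank ∂_1 = 9 − 8 = 1, and the invariant factors of ∂_1 are all 1, so H_0 ≅ Z.

(K is a triangulation of the Klein bottle.)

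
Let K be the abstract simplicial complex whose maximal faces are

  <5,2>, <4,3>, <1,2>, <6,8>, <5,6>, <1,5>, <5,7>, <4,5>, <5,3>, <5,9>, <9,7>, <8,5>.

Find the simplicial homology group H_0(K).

H_0 ≅ Z.

Take the total order 1 < 2 < 3 < 4 < 5 < 6 < 7 < 8 < 9 on the vertex set. Then K (dimension 1) consists of the simplices:

  0-simplices (9): [1], [2], [3], [4], [5], [6], [7], [8], [9]
  1-simplices (12): [1,2], [1,5], [2,5], [3,4], [3,5], [4,5], [5,6], [5,7], [5,8], [5,9], [6,8], [7,9]

so the chain groups are C_0 ≅ Z^9, C_1 ≅ Z^12.

The boundary map ∂_1: C_1 → C_0 sends each edge [p,q] (with p < q) to q − p. For instance
  ∂[1,5] = [5] − [1].
The 9×12 boundary matrix has rank 8 and Smith normal form diag(1,1,1,1,1,1,1,1).

Now H_k = ker ∂_k / im ∂_{k+1}, so:

  H_0: rank C_0 − rank ∂_1 = 9 − 8 = 1, and the invariant factors of ∂_1 are all 1, so H_0 = Z.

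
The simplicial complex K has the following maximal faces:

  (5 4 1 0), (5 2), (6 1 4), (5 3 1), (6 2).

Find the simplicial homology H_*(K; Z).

H_0 ≅ Z,  H_1 ≅ Z,  H_2 = 0,  H_3 = 0.

Take the total order 0 < 1 < 2 < 3 < 4 < 5 < 6 on the vertex set. Then K (dimension 3) consists of the simplices:

  0-simplices (7): [0], [1], [2], [3], [4], [5], [6]
  1-simplices (12): [0,1], [0,4], [0,5], [1,3], [1,4], [1,5], [1,6], [2,5], [2,6], [3,5], [4,5], [4,6]
  2-simplices (6): [0,1,4], [0,1,5], [0,4,5], [1,3,5], [1,4,5], [1,4,6]
  3-simplices (1): [0,1,4,5]

giving chain groups C_0 ≅ Z^7, C_1 ≅ Z^12, C_2 ≅ Z^6, C_3 ≅ Z^1.

∂_1: C_1 → C_0 sends each edge [p,q] (with p < q) to q − p. For instance
  ∂[2,6] = [6] − [2].
The 7×12 boundary matrix has rank 6 and Smith normal form diag(1,1,1,1,1,1).

∂_2: C_2 → C_1 sends each 2-simplex [p,q,r] to [q,r] − [p,r] + [p,q]. For instance
  ∂[0,1,4] = [1,4] − [0,4] + [0,1],
  ∂[1,4,6] = [4,6] − [1,6] + [1,4].
As a 12×6 matrix over Z this has rank 5, with invariant factors (1,1,1,1,1).

Boundary ∂_3: C_3 → C_2 sends each 3-simplex σ to the alternating sum Σ_i (−1)^i (σ with its i-th vertex removed). For instance
  ∂[0,1,4,5] = [1,4,5] − [0,4,5] + [0,1,5] − [0,1,4].
The 6×1 boundary matrix has rank 1 and Smith normal form diag(1).

From H_k ≅ ker(∂_k) / im(∂_{k+1}) we obtain:

  H_0: rank C_0 − rank ∂_1 = 7 − 6 = 1, and the invariant factors of ∂_1 are all 1, so H_0 ≅ Z.
  H_1: rank ker ∂_1 − rank ∂_2 = (12 − 6) − 5 = 1, and the invariant factors of ∂_2 are all 1, so H_1 ≅ Z.
  H_2: rank ker ∂_2 − rank ∂_3 = (6 − 5) − 1 = 0, and the invariant factors of ∂_3 are all 1, so H_2 ≅ 0.
  H_3: rank ker ∂_3 − rank ∂_4 = (1 − 1) − 0 = 0, and there is no ∂_4, so H_3 ≅ 0.

As a check, the Euler characteristic is 7 − 12 + 6 − 1 = 0, which agrees with 1 − 1 + 0 − 0 = 0.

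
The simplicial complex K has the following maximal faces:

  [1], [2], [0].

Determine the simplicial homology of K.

K has 3 vertices.
rank ∂_0 = 0, rank ∂_1 = 0 ⇒ b_0 = 3 − 0 − 0 = 3. So H_0 = Z^3.

H_0 ≅ Z^3.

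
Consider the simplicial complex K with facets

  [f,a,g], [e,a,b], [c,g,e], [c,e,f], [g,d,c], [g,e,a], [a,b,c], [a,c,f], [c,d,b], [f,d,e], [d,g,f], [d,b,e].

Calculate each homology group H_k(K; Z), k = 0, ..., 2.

H_0 ≅ Z,  H_1 ≅ Z_2,  H_2 = 0.

Fix the vertex order a < b < c < d < e < f < g and write every simplex with vertices in increasing order. Then dim K = 2 and the simplices of K are:

  0-simplices (7): a, b, c, d, e, f, g
  1-simplices (18): ab, ac, ae, af, ag, bc, bd, be, cd, ce, cf, cg, de, df, dg, ef, eg, fg
  2-simplices (12): abc, abe, acf, aeg, afg, bcd, bde, cdg, cef, ceg, def, dfg

Hence C_0 ≅ Z^7, C_1 ≅ Z^18, C_2 ≅ Z^12.

∂_1: C_1 → C_0 maps an edge to its endpoints' difference, ∂[p,q] = q − p. For instance
  ∂ag = g − a.
This gives a 7×18 integer matrix of rank 6; reducing to Smith normal form yields diagonal entries (1,1,1,1,1,1).

Boundary ∂_2: C_2 → C_1 maps a triangle to the signed sum of its edges. For instance
  ∂bde = de − be + bd,
  ∂cef = ef − cf + ce.
The resulting 18×12 matrix has rank 12, and its Smith normal form has invariant factors (1,1,1,1,1,1,1,1,1,1,1,2).

From H_k ≅ ker(∂_k) / im(∂_{k+1}) we obtain:

  H_0: rank C_0 − rank ∂_1 = 7 − 6 = 1, and the invariant factors of ∂_1 are all 1, so H_0 = Z.
  H_1: rank ker ∂_1 − rank ∂_2 = (18 − 6) − 12 = 0, and ∂_2 has invariant factor 2 > 1, so H_1 = Z_2.
  H_2: rank ker ∂_2 − rank ∂_3 = (12 − 12) − 0 = 0, and there is no ∂_3, so H_2 = 0.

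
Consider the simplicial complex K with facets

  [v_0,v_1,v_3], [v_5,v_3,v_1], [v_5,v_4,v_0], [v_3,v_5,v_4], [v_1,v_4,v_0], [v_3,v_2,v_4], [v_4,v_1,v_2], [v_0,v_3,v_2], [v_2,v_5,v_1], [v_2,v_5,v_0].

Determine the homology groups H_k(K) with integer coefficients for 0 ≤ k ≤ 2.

Order the vertices as v_0 < v_1 < v_2 < v_3 < v_4 < v_5. Listing each simplex with vertices in this order, K has dimension 2 with simplices:

  0-simplices (6): [v_0], [v_1], [v_2], [v_3], [v_4], [v_5]
  1-simplices (15): (15 of them)
  2-simplices (10): [v_0,v_1,v_3], [v_0,v_1,v_4], [v_0,v_2,v_3], [v_0,v_2,v_5], [v_0,v_4,v_5], [v_1,v_2,v_4], [v_1,v_2,v_5], [v_1,v_3,v_5], [v_2,v_3,v_4], [v_3,v_4,v_5]

giving chain groups C_0 ≅ Z^6, C_1 ≅ Z^15, C_2 ≅ Z^10.

∂_1: C_1 → C_0 sends each edge [p,q] (with p < q) to q − p.
The 6×15 boundary matrix has rank 5 and Smith normal form diag(1,1,1,1,1).

∂_2: C_2 → C_1 sends each 2-simplex [p,q,r] to [q,r] − [p,r] + [p,q]. For instance
  ∂[v_1,v_2,v_4] = [v_2,v_4] − [v_1,v_4] + [v_1,v_2],
  ∂[v_0,v_1,v_4] = [v_1,v_4] − [v_0,v_4] + [v_0,v_1].
This gives a 15×10 integer matrix of rank 10; reducing to Smith normal form yields diagonal entries (1,1,1,1,1,1,1,1,1,2).

Computing H_k = (kernel of ∂_k) / (image of ∂_{k+1}):

  H_0: rank C_0 − rank ∂_1 = 6 − 5 = 1, and the invariant factors of ∂_1 are all 1, so H_0 ≅ Z.
  H_1: rank ker ∂_1 − rank ∂_2 = (15 − 5) − 10 = 0, and ∂_2 has invariant factor 2 > 1, so H_1 ≅ Z/2Z.
  H_2: rank ker ∂_2 − rank ∂_3 = (10 − 10) − 0 = 0, and there is no ∂_3, so H_2 ≅ 0.

H_0 ≅ Z,  H_1 ≅ Z/2Z,  H_2 = 0.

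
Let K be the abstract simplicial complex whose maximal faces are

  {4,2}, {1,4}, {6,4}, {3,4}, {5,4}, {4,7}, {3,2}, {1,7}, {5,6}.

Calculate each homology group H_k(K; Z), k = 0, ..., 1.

H_0 = Z,  H_1 = Z^3.

We work with the vertex ordering 1 < 2 < 3 < 4 < 5 < 6 < 7. The simplices of K, each written with vertices in increasing order, are:

  0-simplices (7): [1], [2], [3], [4], [5], [6], [7]
  1-simplices (9): [1,4], [1,7], [2,3], [2,4], [3,4], [4,5], [4,6], [4,7], [5,6]

giving chain groups C_0 ≅ Z^7, C_1 ≅ Z^9.

The boundary map ∂_1: C_1 → C_0 maps an edge to its endpoints' difference, ∂[p,q] = q − p. For instance
  ∂[4,7] = [7] − [4].
The resulting 7×9 matrix has rank 6, and its Smith normal form has invariant factors (1,1,1,1,1,1).

Computing H_k = (kernel of ∂_k) / (image of ∂_{k+1}):

  H_0: rank C_0 − rank ∂_1 = 7 − 6 = 1, and the invariant factors of ∂_1 are all 1, so H_0 ≅ Z.
  H_1: rank ker ∂_1 − rank ∂_2 = (9 − 6) − 0 = 3, and there is no ∂_2, so H_1 ≅ Z^3.

As a check, the Euler characteristic is 7 − 9 = -2, which agrees with 1 − 3 = -2.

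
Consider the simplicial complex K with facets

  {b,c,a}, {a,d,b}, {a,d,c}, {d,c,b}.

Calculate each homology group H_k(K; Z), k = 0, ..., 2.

H_0 = Z,  H_1 = 0,  H_2 = Z.

Order the vertices as a < b < c < d. Listing each simplex with vertices in this order, K has dimension 2 with simplices:

  0-simplices (4): a, b, c, d
  1-simplices (6): ab, ac, ad, bc, bd, cd
  2-simplices (4): abc, abd, acd, bcd

giving chain groups C_0 ≅ Z^4, C_1 ≅ Z^6, C_2 ≅ Z^4.

The boundary map ∂_1: C_1 → C_0 sends each edge [p,q] (with p < q) to q − p.
This gives a 4×6 integer matrix of rank 3; reducing to Smith normal form yields diagonal entries (1,1,1).

The boundary map ∂_2: C_2 → C_1 maps a triangle to the signed sum of its edges. For instance
  ∂abd = bd − ad + ab,
  ∂abc = bc − ac + ab.
This gives a 6×4 integer matrix of rank 3; reducing to Smith normal form yields diagonal entries (1,1,1).

Now H_k = ker ∂_k / im ∂_{k+1}, so:

  H_0: rank C_0 − rank ∂_1 = 4 − 3 = 1, and the invariant factors of ∂_1 are all 1, so H_0 ≅ Z.
  H_1: rank ker ∂_1 − rank ∂_2 = (6 − 3) − 3 = 0, and the invariant factors of ∂_2 are all 1, so H_1 ≅ 0.
  H_2: rank ker ∂_2 − rank ∂_3 = (4 − 3) − 0 = 1, and there is no ∂_3, so H_2 ≅ Z.

As a check, the Euler characteristic is 4 − 6 + 4 = 2, which agrees with 1 − 0 + 1 = 2.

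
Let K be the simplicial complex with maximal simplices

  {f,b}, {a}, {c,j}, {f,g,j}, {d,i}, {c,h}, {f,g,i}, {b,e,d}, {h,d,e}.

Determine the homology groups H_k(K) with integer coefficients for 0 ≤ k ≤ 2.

H_0 ≅ Z^2,  H_1 ≅ Z^2,  H_2 = 0.

Take the total order a < b < c < d < e < f < g < h < i < j on the vertex set. Then K (dimension 2) consists of the simplices:

  0-simplices (10): a, b, c, d, e, f, g, h, i, j
  1-simplices (14): bd, be, bf, ch, cj, de, dh, di, eh, fg, fi, fj, gi, gj
  2-simplices (4): bde, deh, fgi, fgj

so the chain groups are C_0 ≅ Z^10, C_1 ≅ Z^14, C_2 ≅ Z^4.

∂_1: C_1 → C_0 is given by ∂[p,q] = [q] − [p].
The resulting 10×14 matrix has rank 8, and its Smith normal form has invariant factors (1,1,1,1,1,1,1,1).

∂_2: C_2 → C_1 acts by ∂[p,q,r] = [q,r] − [p,r] + [p,q]. For instance
  ∂fgi = gi − fi + fg,
  ∂bde = de − be + bd.
The resulting 14×4 matrix has rank 4, and its Smith normal form has invariant factors (1,1,1,1).

From H_k ≅ ker(∂_k) / im(∂_{k+1}) we obtain:

  H_0: rank C_0 − rank ∂_1 = 10 − 8 = 2, and the invariant factors of ∂_1 are all 1, so H_0 = Z^2.
  H_1: rank ker ∂_1 − rank ∂_2 = (14 − 8) − 4 = 2, and the invariant factors of ∂_2 are all 1, so H_1 = Z^2.
  H_2: rank ker ∂_2 − rank ∂_3 = (4 − 4) − 0 = 0, and there is no ∂_3, so H_2 = 0.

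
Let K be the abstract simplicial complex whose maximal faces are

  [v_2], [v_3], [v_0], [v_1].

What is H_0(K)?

Take the total order v_0 < v_1 < v_2 < v_3 on the vertex set. Then K (dimension 0) consists of the simplices:

  0-simplices (4): [v_0], [v_1], [v_2], [v_3]

Hence C_0 ≅ Z^4.

Computing H_k = (kernel of ∂_k) / (image of ∂_{k+1}):

  H_0: rank C_0 − rank ∂_1 = 4 − 0 = 4, and there is no ∂_1, so H_0 ≅ Z^4.

(K is a triangulation of a set of 4 points.)

H_0 = Z^4.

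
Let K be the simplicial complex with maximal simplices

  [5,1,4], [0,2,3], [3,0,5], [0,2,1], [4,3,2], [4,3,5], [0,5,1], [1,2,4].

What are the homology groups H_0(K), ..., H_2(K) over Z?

K has 6 vertices, 12 edges, 8 triangles.
rank ∂_0 = 0, rank ∂_1 = 5 ⇒ b_0 = 6 − 0 − 5 = 1; all invariant factors of ∂_1 are 1 so no torsion. So H_0 ≅ Z.
rank ∂_1 = 5, rank ∂_2 = 7 ⇒ b_1 = 12 − 5 − 7 = 0; all invariant factors of ∂_2 are 1 so no torsion. So H_1 ≅ 0.
rank ∂_2 = 7, rank ∂_3 = 0 ⇒ b_2 = 8 − 7 − 0 = 1. So H_2 ≅ Z.

H_0 = Z,  H_1 = 0,  H_2 = Z.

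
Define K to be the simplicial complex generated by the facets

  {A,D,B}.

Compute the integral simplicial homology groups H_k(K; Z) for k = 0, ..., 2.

Take the total order A < B < D on the vertex set. Then K (dimension 2) consists of the simplices:

  0-simplices (3): A, B, D
  1-simplices (3): AB, AD, BD
  2-simplices (1): ABD

so the chain groups are C_0 ≅ Z^3, C_1 ≅ Z^3, C_2 ≅ Z^1.

The boundary map ∂_1: C_1 → C_0 is given by ∂[p,q] = [q] − [p].
This gives a 3×3 integer matrix of rank 2; reducing to Smith normal form yields diagonal entries (1,1).

Boundary ∂_2: C_2 → C_1 sends each 2-simplex [p,q,r] to [q,r] − [p,r] + [p,q]. For instance
  ∂ABD = BD − AD + AB.
The resulting 3×1 matrix has rank 1, and its Smith normal form has invariant factors (1).

Reading off H_k = ker ∂_k / im ∂_{k+1}:

  H_0: rank C_0 − rank ∂_1 = 3 − 2 = 1, and the invariant factors of ∂_1 are all 1, so H_0 = Z.
  H_1: rank ker ∂_1 − rank ∂_2 = (3 − 2) − 1 = 0, and the invariant factors of ∂_2 are all 1, so H_1 = 0.
  H_2: rank ker ∂_2 − rank ∂_3 = (1 − 1) − 0 = 0, and there is no ∂_3, so H_2 = 0.

(K is a triangulation of the 2-simplex.)

H_0 ≅ Z,  H_1 = 0,  H_2 = 0.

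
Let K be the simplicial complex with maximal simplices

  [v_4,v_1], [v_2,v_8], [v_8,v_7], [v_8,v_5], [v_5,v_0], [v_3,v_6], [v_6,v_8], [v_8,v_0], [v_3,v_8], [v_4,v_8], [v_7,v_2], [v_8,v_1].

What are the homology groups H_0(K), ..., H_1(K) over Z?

H_0 ≅ Z,  H_1 ≅ Z^4.

K has 9 vertices, 12 edges.
rank ∂_0 = 0, rank ∂_1 = 8 ⇒ b_0 = 9 − 0 − 8 = 1; all invariant factors of ∂_1 are 1 so no torsion. So H_0 = Z.
rank ∂_1 = 8, rank ∂_2 = 0 ⇒ b_1 = 12 − 8 − 0 = 4. So H_1 = Z^4.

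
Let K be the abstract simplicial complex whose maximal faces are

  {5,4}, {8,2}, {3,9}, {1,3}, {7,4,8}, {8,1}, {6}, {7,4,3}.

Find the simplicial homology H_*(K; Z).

Take the total order 1 < 2 < 3 < 4 < 5 < 6 < 7 < 8 < 9 on the vertex set. Then K (dimension 2) consists of the simplices:

  0-simplices (9): [1], [2], [3], [4], [5], [6], [7], [8], [9]
  1-simplices (10): [1,3], [1,8], [2,8], [3,4], [3,7], [3,9], [4,5], [4,7], [4,8], [7,8]
  2-simplices (2): [3,4,7], [4,7,8]

giving chain groups C_0 ≅ Z^9, C_1 ≅ Z^10, C_2 ≅ Z^2.

∂_1: C_1 → C_0 maps an edge to its endpoints' difference, ∂[p,q] = q − p.
The resulting 9×10 matrix has rank 7, and its Smith normal form has invariant factors (1,1,1,1,1,1,1).

Boundary ∂_2: C_2 → C_1 sends each 2-simplex [p,q,r] to [q,r] − [p,r] + [p,q]. For instance
  ∂[3,4,7] = [4,7] − [3,7] + [3,4],
  ∂[4,7,8] = [7,8] − [4,8] + [4,7].
This gives a 10×2 integer matrix of rank 2; reducing to Smith normal form yields diagonal entries (1,1).

From H_k ≅ ker(∂_k) / im(∂_{k+1}) we obtain:

  H_0: rank C_0 − rank ∂_1 = 9 − 7 = 2, and the invariant factors of ∂_1 are all 1, so H_0 = Z^2.
  H_1: rank ker ∂_1 − rank ∂_2 = (10 − 7) − 2 = 1, and the invariant factors of ∂_2 are all 1, so H_1 = Z.
  H_2: rank ker ∂_2 − rank ∂_3 = (2 − 2) − 0 = 0, and there is no ∂_3, so H_2 = 0.

H_0 ≅ Z^2,  H_1 ≅ Z,  H_2 = 0.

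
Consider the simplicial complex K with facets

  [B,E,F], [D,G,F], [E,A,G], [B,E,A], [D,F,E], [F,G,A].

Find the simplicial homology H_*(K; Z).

H_0 = Z,  H_1 = Z,  H_2 = 0.

K has 6 vertices, 12 edges, 6 triangles.
rank ∂_0 = 0, rank ∂_1 = 5 ⇒ b_0 = 6 − 0 − 5 = 1; all invariant factors of ∂_1 are 1 so no torsion. So H_0 ≅ Z.
rank ∂_1 = 5, rank ∂_2 = 6 ⇒ b_1 = 12 − 5 − 6 = 1; all invariant factors of ∂_2 are 1 so no torsion. So H_1 ≅ Z.
rank ∂_2 = 6, rank ∂_3 = 0 ⇒ b_2 = 6 − 6 − 0 = 0. So H_2 ≅ 0.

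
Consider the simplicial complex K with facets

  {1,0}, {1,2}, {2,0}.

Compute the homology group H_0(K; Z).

Order the vertices as 0 < 1 < 2. Listing each simplex with vertices in this order, K has dimension 1 with simplices:

  0-simplices (3): [0], [1], [2]
  1-simplices (3): [0,1], [0,2], [1,2]

so the chain groups are C_0 ≅ Z^3, C_1 ≅ Z^3.

Boundary ∂_1: C_1 → C_0 sends each edge [p,q] (with p < q) to q − p.
The 3×3 boundary matrix has rank 2 and Smith normal form diag(1,1).

Reading off H_k = ker ∂_k / im ∂_{k+1}:

  H_0: rank C_0 − rank ∂_1 = 3 − 2 = 1, and the invariant factors of ∂_1 are all 1, so H_0 = Z.

H_0 = Z.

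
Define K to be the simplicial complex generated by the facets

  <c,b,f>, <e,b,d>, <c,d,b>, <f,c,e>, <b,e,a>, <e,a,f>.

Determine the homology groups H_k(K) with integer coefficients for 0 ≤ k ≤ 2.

H_0 ≅ Z,  H_1 ≅ Z,  H_2 = 0.

Order the vertices as a < b < c < d < e < f. Listing each simplex with vertices in this order, K has dimension 2 with simplices:

  0-simplices (6): a, b, c, d, e, f
  1-simplices (12): ab, ae, af, bc, bd, be, bf, cd, ce, cf, de, ef
  2-simplices (6): abe, aef, bcd, bcf, bde, cef

Hence C_0 ≅ Z^6, C_1 ≅ Z^12, C_2 ≅ Z^6.

The boundary map ∂_1: C_1 → C_0 sends each edge [p,q] (with p < q) to q − p. For instance
  ∂bf = f − b.
As a 6×12 matrix over Z this has rank 5, with invariant factors (1,1,1,1,1).

Boundary ∂_2: C_2 → C_1 acts by ∂[p,q,r] = [q,r] − [p,r] + [p,q]. For instance
  ∂bcf = cf − bf + bc,
  ∂bde = de − be + bd.
The resulting 12×6 matrix has rank 6, and its Smith normal form has invariant factors (1,1,1,1,1,1).

Computing H_k = (kernel of ∂_k) / (image of ∂_{k+1}):

  H_0: rank C_0 − rank ∂_1 = 6 − 5 = 1, and the invariant factors of ∂_1 are all 1, so H_0 ≅ Z.
  H_1: rank ker ∂_1 − rank ∂_2 = (12 − 5) − 6 = 1, and the invariant factors of ∂_2 are all 1, so H_1 ≅ Z.
  H_2: rank ker ∂_2 − rank ∂_3 = (6 − 6) − 0 = 0, and there is no ∂_3, so H_2 ≅ 0.

As a check, the Euler characteristic is 6 − 12 + 6 = 0, which agrees with 1 − 1 + 0 = 0.
(K is a triangulation of the cylinder S^1 x I.)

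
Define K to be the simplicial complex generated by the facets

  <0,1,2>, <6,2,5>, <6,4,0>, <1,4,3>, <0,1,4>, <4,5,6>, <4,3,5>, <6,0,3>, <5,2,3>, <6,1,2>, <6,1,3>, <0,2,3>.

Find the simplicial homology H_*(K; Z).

Fix the vertex order 0 < 1 < 2 < 3 < 4 < 5 < 6 and write every simplex with vertices in increasing order. Then dim K = 2 and the simplices of K are:

  0-simplices (7): [0], [1], [2], [3], [4], [5], [6]
  1-simplices (18): [0,1], [0,2], [0,3], [0,4], [0,6], [1,2], [1,3], [1,4], [1,6], [2,3], [2,5], [2,6], [3,4], [3,5], [3,6], [4,5], [4,6], [5,6]
  2-simplices (12): [0,1,2], [0,1,4], [0,2,3], [0,3,6], [0,4,6], [1,2,6], [1,3,4], [1,3,6], [2,3,5], [2,5,6], [3,4,5], [4,5,6]

giving chain groups C_0 ≅ Z^7, C_1 ≅ Z^18, C_2 ≅ Z^12.

Boundary ∂_1: C_1 → C_0 sends each edge [p,q] (with p < q) to q − p.
As a 7×18 matrix over Z this has rank 6, with invariant factors (1,1,1,1,1,1).

∂_2: C_2 → C_1 acts by ∂[p,q,r] = [q,r] − [p,r] + [p,q]. For instance
  ∂[1,2,6] = [2,6] − [1,6] + [1,2],
  ∂[3,4,5] = [4,5] − [3,5] + [3,4].
The 18×12 boundary matrix has rank 12 and Smith normal form diag(1,1,1,1,1,1,1,1,1,1,1,2).

Now H_k = ker ∂_k / im ∂_{k+1}, so:

  H_0: rank C_0 − rank ∂_1 = 7 − 6 = 1, and the invariant factors of ∂_1 are all 1, so H_0 = Z.
  H_1: rank ker ∂_1 − rank ∂_2 = (18 − 6) − 12 = 0, and ∂_2 has invariant factor 2 > 1, so H_1 = Z/2.
  H_2: rank ker ∂_2 − rank ∂_3 = (12 − 12) − 0 = 0, and there is no ∂_3, so H_2 = 0.

As a check, the Euler characteristic is 7 − 18 + 12 = 1, which agrees with 1 − 0 + 0 = 1.
(K is a triangulation of the real projective plane RP^2.)

H_0 ≅ Z,  H_1 ≅ Z/2,  H_2 = 0.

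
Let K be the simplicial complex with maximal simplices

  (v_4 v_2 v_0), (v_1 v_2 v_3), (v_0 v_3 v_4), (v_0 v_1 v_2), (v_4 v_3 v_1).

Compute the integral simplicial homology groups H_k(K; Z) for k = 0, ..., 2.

H_0 ≅ Z,  H_1 ≅ Z,  H_2 = 0.

Take the total order v_0 < v_1 < v_2 < v_3 < v_4 on the vertex set. Then K (dimension 2) consists of the simplices:

  0-simplices (5): [v_0], [v_1], [v_2], [v_3], [v_4]
  1-simplices (10): [v_0,v_1], [v_0,v_2], [v_0,v_3], [v_0,v_4], [v_1,v_2], [v_1,v_3], [v_1,v_4], [v_2,v_3], [v_2,v_4], [v_3,v_4]
  2-simplices (5): [v_0,v_1,v_2], [v_0,v_2,v_4], [v_0,v_3,v_4], [v_1,v_2,v_3], [v_1,v_3,v_4]

so the chain groups are C_0 ≅ Z^5, C_1 ≅ Z^10, C_2 ≅ Z^5.

The boundary map ∂_1: C_1 → C_0 maps an edge to its endpoints' difference, ∂[p,q] = q − p. For instance
  ∂[v_0,v_3] = [v_3] − [v_0].
This gives a 5×10 integer matrix of rank 4; reducing to Smith normal form yields diagonal entries (1,1,1,1).

∂_2: C_2 → C_1 maps a triangle to the signed sum of its edges. For instance
  ∂[v_0,v_3,v_4] = [v_3,v_4] − [v_0,v_4] + [v_0,v_3],
  ∂[v_0,v_2,v_4] = [v_2,v_4] − [v_0,v_4] + [v_0,v_2].
This gives a 10×5 integer matrix of rank 5; reducing to Smith normal form yields diagonal entries (1,1,1,1,1).

Now H_k = ker ∂_k / im ∂_{k+1}, so:

  H_0: rank C_0 − rank ∂_1 = 5 − 4 = 1, and the invariant factors of ∂_1 are all 1, so H_0 = Z.
  H_1: rank ker ∂_1 − rank ∂_2 = (10 − 4) − 5 = 1, and the invariant factors of ∂_2 are all 1, so H_1 = Z.
  H_2: rank ker ∂_2 − rank ∂_3 = (5 − 5) − 0 = 0, and there is no ∂_3, so H_2 = 0.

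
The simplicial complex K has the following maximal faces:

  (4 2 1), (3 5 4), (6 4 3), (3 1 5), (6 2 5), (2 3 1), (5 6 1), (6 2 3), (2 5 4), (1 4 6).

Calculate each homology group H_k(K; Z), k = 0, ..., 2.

H_0 ≅ Z,  H_1 ≅ Z/2,  H_2 = 0.

Fix the vertex order 1 < 2 < 3 < 4 < 5 < 6 and write every simplex with vertices in increasing order. Then dim K = 2 and the simplices of K are:

  0-simplices (6): [1], [2], [3], [4], [5], [6]
  1-simplices (15): [1,2], [1,3], [1,4], [1,5], [1,6], [2,3], [2,4], [2,5], [2,6], [3,4], [3,5], [3,6], [4,5], [4,6], [5,6]
  2-simplices (10): [1,2,3], [1,2,4], [1,3,5], [1,4,6], [1,5,6], [2,3,6], [2,4,5], [2,5,6], [3,4,5], [3,4,6]

so the chain groups are C_0 ≅ Z^6, C_1 ≅ Z^15, C_2 ≅ Z^10.

∂_1: C_1 → C_0 is given by ∂[p,q] = [q] − [p]. For instance
  ∂[1,3] = [3] − [1].
The resulting 6×15 matrix has rank 5, and its Smith normal form has invariant factors (1,1,1,1,1).

The boundary map ∂_2: C_2 → C_1 maps a triangle to the signed sum of its edges. For instance
  ∂[1,3,5] = [3,5] − [1,5] + [1,3],
  ∂[1,5,6] = [5,6] − [1,6] + [1,5].
The 15×10 boundary matrix has rank 10 and Smith normal form diag(1,1,1,1,1,1,1,1,1,2).

From H_k ≅ ker(∂_k) / im(∂_{k+1}) we obtain:

  H_0: rank C_0 − rank ∂_1 = 6 − 5 = 1, and the invariant factors of ∂_1 are all 1, so H_0 = Z.
  H_1: rank ker ∂_1 − rank ∂_2 = (15 − 5) − 10 = 0, and ∂_2 has invariant factor 2 > 1, so H_1 = Z/2.
  H_2: rank ker ∂_2 − rank ∂_3 = (10 − 10) − 0 = 0, and there is no ∂_3, so H_2 = 0.

As a check, the Euler characteristic is 6 − 15 + 10 = 1, which agrees with 1 − 0 + 0 = 1.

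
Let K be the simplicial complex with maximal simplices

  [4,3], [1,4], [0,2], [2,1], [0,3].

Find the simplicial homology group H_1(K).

H_1 = Z.

Take the total order 0 < 1 < 2 < 3 < 4 on the vertex set. Then K (dimension 1) consists of the simplices:

  0-simplices (5): [0], [1], [2], [3], [4]
  1-simplices (5): [0,2], [0,3], [1,2], [1,4], [3,4]

Hence C_0 ≅ Z^5, C_1 ≅ Z^5.

∂_1: C_1 → C_0 sends each edge [p,q] (with p < q) to q − p.
As a 5×5 matrix over Z this has rank 4, with invariant factors (1,1,1,1).

Reading off H_k = ker ∂_k / im ∂_{k+1}:

  H_1: rank ker ∂_1 − rank ∂_2 = (5 − 4) − 0 = 1, and there is no ∂_2, so H_1 ≅ Z.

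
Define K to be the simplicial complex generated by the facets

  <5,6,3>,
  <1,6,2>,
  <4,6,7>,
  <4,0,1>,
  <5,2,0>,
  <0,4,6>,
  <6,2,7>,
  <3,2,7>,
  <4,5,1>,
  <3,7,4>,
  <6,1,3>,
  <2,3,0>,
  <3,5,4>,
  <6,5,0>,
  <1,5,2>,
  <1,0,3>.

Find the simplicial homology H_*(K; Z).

H_0 = Z,  H_1 = Z^2,  H_2 = Z.

Take the total order 0 < 1 < 2 < 3 < 4 < 5 < 6 < 7 on the vertex set. Then K (dimension 2) consists of the simplices:

  0-simplices (8): [0], [1], [2], [3], [4], [5], [6], [7]
  1-simplices (24): (24 of them)
  2-simplices (16): [0,1,3], [0,1,4], [0,2,3], [0,2,5], [0,4,6], [0,5,6], [1,2,5], [1,2,6], [1,3,6], [1,4,5], [2,3,7], [2,6,7], [3,4,5], [3,4,7], [3,5,6], [4,6,7]

so the chain groups are C_0 ≅ Z^8, C_1 ≅ Z^24, C_2 ≅ Z^16.

Boundary ∂_1: C_1 → C_0 sends each edge [p,q] (with p < q) to q − p.
The resulting 8×24 matrix has rank 7, and its Smith normal form has invariant factors (1,1,1,1,1,1,1).

The boundary map ∂_2: C_2 → C_1 maps a triangle to the signed sum of its edges. For instance
  ∂[1,4,5] = [4,5] − [1,5] + [1,4],
  ∂[0,1,3] = [1,3] − [0,3] + [0,1].
This gives a 24×16 integer matrix of rank 15; reducing to Smith normal form yields diagonal entries (1,1,1,1,1,1,1,1,1,1,1,1,1,1,1).

From H_k ≅ ker(∂_k) / im(∂_{k+1}) we obtain:

  H_0: rank C_0 − rank ∂_1 = 8 − 7 = 1, and the invariant factors of ∂_1 are all 1, so H_0 = Z.
  H_1: rank ker ∂_1 − rank ∂_2 = (24 − 7) − 15 = 2, and the invariant factors of ∂_2 are all 1, so H_1 = Z^2.
  H_2: rank ker ∂_2 − rank ∂_3 = (16 − 15) − 0 = 1, and there is no ∂_3, so H_2 = Z.

As a check, the Euler characteristic is 8 − 24 + 16 = 0, which agrees with 1 − 2 + 1 = 0.
(K is a triangulation of the torus T^2.)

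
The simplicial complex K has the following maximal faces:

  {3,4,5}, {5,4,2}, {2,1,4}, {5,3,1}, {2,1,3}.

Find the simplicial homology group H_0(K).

H_0 = Z.

Order the vertices as 1 < 2 < 3 < 4 < 5. Listing each simplex with vertices in this order, K has dimension 2 with simplices:

  0-simplices (5): [1], [2], [3], [4], [5]
  1-simplices (10): [1,2], [1,3], [1,4], [1,5], [2,3], [2,4], [2,5], [3,4], [3,5], [4,5]
  2-simplices (5): [1,2,3], [1,2,4], [1,3,5], [2,4,5], [3,4,5]

giving chain groups C_0 ≅ Z^5, C_1 ≅ Z^10, C_2 ≅ Z^5.

Boundary ∂_1: C_1 → C_0 maps an edge to its endpoints' difference, ∂[p,q] = q − p. For instance
  ∂[3,4] = [4] − [3].
The 5×10 boundary matrix has rank 4 and Smith normal form diag(1,1,1,1).

The boundary map ∂_2: C_2 → C_1 sends each 2-simplex [p,q,r] to [q,r] − [p,r] + [p,q]. For instance
  ∂[2,4,5] = [4,5] − [2,5] + [2,4],
  ∂[3,4,5] = [4,5] − [3,5] + [3,4].
The 10×5 boundary matrix has rank 5 and Smith normal form diag(1,1,1,1,1).

Reading off H_k = ker ∂_k / im ∂_{k+1}:

  H_0: rank C_0 − rank ∂_1 = 5 − 4 = 1, and the invariant factors of ∂_1 are all 1, so H_0 = Z.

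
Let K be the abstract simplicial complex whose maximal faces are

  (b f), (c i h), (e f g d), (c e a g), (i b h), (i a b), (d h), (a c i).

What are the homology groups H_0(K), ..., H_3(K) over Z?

K has 9 vertices, 20 edges, 12 triangles, 2 3-simplices.
rank ∂_0 = 0, rank ∂_1 = 8 ⇒ b_0 = 9 − 0 − 8 = 1; all invariant factors of ∂_1 are 1 so no torsion. So H_0 ≅ Z.
rank ∂_1 = 8, rank ∂_2 = 10 ⇒ b_1 = 20 − 8 − 10 = 2; all invariant factors of ∂_2 are 1 so no torsion. So H_1 ≅ Z^2.
rank ∂_2 = 10, rank ∂_3 = 2 ⇒ b_2 = 12 − 10 − 2 = 0; all invariant factors of ∂_3 are 1 so no torsion. So H_2 ≅ 0.
rank ∂_3 = 2, rank ∂_4 = 0 ⇒ b_3 = 2 − 2 − 0 = 0. So H_3 ≅ 0.

H_0 = Z,  H_1 = Z^2,  H_2 = 0,  H_3 = 0.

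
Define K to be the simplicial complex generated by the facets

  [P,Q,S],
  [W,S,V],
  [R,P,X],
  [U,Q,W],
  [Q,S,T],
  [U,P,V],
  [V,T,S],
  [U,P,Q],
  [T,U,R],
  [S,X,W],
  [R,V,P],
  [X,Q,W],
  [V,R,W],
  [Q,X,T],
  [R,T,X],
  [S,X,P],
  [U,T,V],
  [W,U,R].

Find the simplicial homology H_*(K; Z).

H_0 = Z,  H_1 = Z ⊕ Z/2,  H_2 = 0.

K has 9 vertices, 27 edges, 18 triangles.
rank ∂_0 = 0, rank ∂_1 = 8 ⇒ b_0 = 9 − 0 − 8 = 1; all invariant factors of ∂_1 are 1 so no torsion. So H_0 = Z.
rank ∂_1 = 8, rank ∂_2 = 18 ⇒ b_1 = 27 − 8 − 18 = 1; ∂_2 has invariant factor(s) [2] giving torsion. So H_1 = Z ⊕ Z/2.
rank ∂_2 = 18, rank ∂_3 = 0 ⇒ b_2 = 18 − 18 − 0 = 0. So H_2 = 0.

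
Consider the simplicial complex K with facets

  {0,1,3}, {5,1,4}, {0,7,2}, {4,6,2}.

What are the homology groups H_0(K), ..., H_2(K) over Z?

H_0 = Z,  H_1 = Z,  H_2 = 0.

Order the vertices as 0 < 1 < 2 < 3 < 4 < 5 < 6 < 7. Listing each simplex with vertices in this order, K has dimension 2 with simplices:

  0-simplices (8): [0], [1], [2], [3], [4], [5], [6], [7]
  1-simplices (12): [0,1], [0,2], [0,3], [0,7], [1,3], [1,4], [1,5], [2,4], [2,6], [2,7], [4,5], [4,6]
  2-simplices (4): [0,1,3], [0,2,7], [1,4,5], [2,4,6]

so the chain groups are C_0 ≅ Z^8, C_1 ≅ Z^12, C_2 ≅ Z^4.

∂_1: C_1 → C_0 maps an edge to its endpoints' difference, ∂[p,q] = q − p.
The 8×12 boundary matrix has rank 7 and Smith normal form diag(1,1,1,1,1,1,1).

Boundary ∂_2: C_2 → C_1 acts by ∂[p,q,r] = [q,r] − [p,r] + [p,q]. For instance
  ∂[1,4,5] = [4,5] − [1,5] + [1,4],
  ∂[0,1,3] = [1,3] − [0,3] + [0,1].
The 12×4 boundary matrix has rank 4 and Smith normal form diag(1,1,1,1).

From H_k ≅ ker(∂_k) / im(∂_{k+1}) we obtain:

  H_0: rank C_0 − rank ∂_1 = 8 − 7 = 1, and the invariant factors of ∂_1 are all 1, so H_0 ≅ Z.
  H_1: rank ker ∂_1 − rank ∂_2 = (12 − 7) − 4 = 1, and the invariant factors of ∂_2 are all 1, so H_1 ≅ Z.
  H_2: rank ker ∂_2 − rank ∂_3 = (4 − 4) − 0 = 0, and there is no ∂_3, so H_2 ≅ 0.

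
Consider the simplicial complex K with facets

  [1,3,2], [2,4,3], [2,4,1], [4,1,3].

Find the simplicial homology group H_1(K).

We work with the vertex ordering 1 < 2 < 3 < 4. The simplices of K, each written with vertices in increasing order, are:

  0-simplices (4): [1], [2], [3], [4]
  1-simplices (6): [1,2], [1,3], [1,4], [2,3], [2,4], [3,4]
  2-simplices (4): [1,2,3], [1,2,4], [1,3,4], [2,3,4]

Hence C_0 ≅ Z^4, C_1 ≅ Z^6, C_2 ≅ Z^4.

∂_1: C_1 → C_0 maps an edge to its endpoints' difference, ∂[p,q] = q − p. For instance
  ∂[2,3] = [3] − [2].
The resulting 4×6 matrix has rank 3, and its Smith normal form has invariant factors (1,1,1).

∂_2: C_2 → C_1 sends each 2-simplex [p,q,r] to [q,r] − [p,r] + [p,q]. For instance
  ∂[1,2,3] = [2,3] − [1,3] + [1,2],
  ∂[1,3,4] = [3,4] − [1,4] + [1,3].
As a 6×4 matrix over Z this has rank 3, with invariant factors (1,1,1).

Reading off H_k = ker ∂_k / im ∂_{k+1}:

  H_1: rank ker ∂_1 − rank ∂_2 = (6 − 3) − 3 = 0, and the invariant factors of ∂_2 are all 1, so H_1 = 0.

(K is a triangulation of the 2-sphere S^2.)

H_1 ≅ 0.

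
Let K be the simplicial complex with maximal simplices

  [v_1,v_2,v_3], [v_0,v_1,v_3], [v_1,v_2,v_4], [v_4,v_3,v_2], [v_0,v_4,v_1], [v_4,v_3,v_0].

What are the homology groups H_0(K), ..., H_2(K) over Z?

Take the total order v_0 < v_1 < v_2 < v_3 < v_4 on the vertex set. Then K (dimension 2) consists of the simplices:

  0-simplices (5): [v_0], [v_1], [v_2], [v_3], [v_4]
  1-simplices (9): [v_0,v_1], [v_0,v_3], [v_0,v_4], [v_1,v_2], [v_1,v_3], [v_1,v_4], [v_2,v_3], [v_2,v_4], [v_3,v_4]
  2-simplices (6): [v_0,v_1,v_3], [v_0,v_1,v_4], [v_0,v_3,v_4], [v_1,v_2,v_3], [v_1,v_2,v_4], [v_2,v_3,v_4]

giving chain groups C_0 ≅ Z^5, C_1 ≅ Z^9, C_2 ≅ Z^6.

∂_1: C_1 → C_0 maps an edge to its endpoints' difference, ∂[p,q] = q − p. For instance
  ∂[v_2,v_3] = [v_3] − [v_2].
The resulting 5×9 matrix has rank 4, and its Smith normal form has invariant factors (1,1,1,1).

∂_2: C_2 → C_1 sends each 2-simplex [p,q,r] to [q,r] − [p,r] + [p,q]. For instance
  ∂[v_0,v_1,v_4] = [v_1,v_4] − [v_0,v_4] + [v_0,v_1],
  ∂[v_0,v_1,v_3] = [v_1,v_3] − [v_0,v_3] + [v_0,v_1].
As a 9×6 matrix over Z this has rank 5, with invariant factors (1,1,1,1,1).

Computing H_k = (kernel of ∂_k) / (image of ∂_{k+1}):

  H_0: rank C_0 − rank ∂_1 = 5 − 4 = 1, and the invariant factors of ∂_1 are all 1, so H_0 = Z.
  H_1: rank ker ∂_1 − rank ∂_2 = (9 − 4) − 5 = 0, and the invariant factors of ∂_2 are all 1, so H_1 = 0.
  H_2: rank ker ∂_2 − rank ∂_3 = (6 − 5) − 0 = 1, and there is no ∂_3, so H_2 = Z.

(K is a triangulation of the 2-sphere S^2.)

H_0 ≅ Z,  H_1 = 0,  H_2 ≅ Z.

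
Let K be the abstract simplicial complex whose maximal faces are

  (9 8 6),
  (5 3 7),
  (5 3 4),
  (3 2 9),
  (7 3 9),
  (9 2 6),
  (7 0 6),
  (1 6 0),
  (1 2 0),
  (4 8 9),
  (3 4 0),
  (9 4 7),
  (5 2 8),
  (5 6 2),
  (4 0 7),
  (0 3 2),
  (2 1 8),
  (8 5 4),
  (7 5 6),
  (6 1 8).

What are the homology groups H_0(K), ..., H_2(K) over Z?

H_0 ≅ Z,  H_1 ≅ Z ⊕ Z_2,  H_2 = 0.

Take the total order 0 < 1 < 2 < 3 < 4 < 5 < 6 < 7 < 8 < 9 on the vertex set. Then K (dimension 2) consists of the simplices:

  0-simplices (10): [0], [1], [2], [3], [4], [5], [6], [7], [8], [9]
  1-simplices (30): (30 of them)
  2-simplices (20): (20 of them)

Hence C_0 ≅ Z^10, C_1 ≅ Z^30, C_2 ≅ Z^20.

Boundary ∂_1: C_1 → C_0 sends each edge [p,q] (with p < q) to q − p. For instance
  ∂[7,9] = [9] − [7].
This gives a 10×30 integer matrix of rank 9; reducing to Smith normal form yields diagonal entries (1,1,1,1,1,1,1,1,1).

The boundary map ∂_2: C_2 → C_1 sends each 2-simplex [p,q,r] to [q,r] − [p,r] + [p,q]. For instance
  ∂[1,6,8] = [6,8] − [1,8] + [1,6],
  ∂[0,4,7] = [4,7] − [0,7] + [0,4].
As a 30×20 matrix over Z this has rank 20, with invariant factors (1,1,1,1,1,1,1,1,1,1,1,1,1,1,1,1,1,1,1,2).

From H_k ≅ ker(∂_k) / im(∂_{k+1}) we obtain:

  H_0: rank C_0 − rank ∂_1 = 10 − 9 = 1, and the invariant factors of ∂_1 are all 1, so H_0 = Z.
  H_1: rank ker ∂_1 − rank ∂_2 = (30 − 9) − 20 = 1, and ∂_2 has invariant factor 2 > 1, so H_1 = Z ⊕ Z_2.
  H_2: rank ker ∂_2 − rank ∂_3 = (20 − 20) − 0 = 0, and there is no ∂_3, so H_2 = 0.

As a check, the Euler characteristic is 10 − 30 + 20 = 0, which agrees with 1 − 1 + 0 = 0.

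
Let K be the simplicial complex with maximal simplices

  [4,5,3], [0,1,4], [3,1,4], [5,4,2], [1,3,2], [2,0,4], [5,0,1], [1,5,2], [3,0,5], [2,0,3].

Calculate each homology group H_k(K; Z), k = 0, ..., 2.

Take the total order 0 < 1 < 2 < 3 < 4 < 5 on the vertex set. Then K (dimension 2) consists of the simplices:

  0-simplices (6): [0], [1], [2], [3], [4], [5]
  1-simplices (15): [0,1], [0,2], [0,3], [0,4], [0,5], [1,2], [1,3], [1,4], [1,5], [2,3], [2,4], [2,5], [3,4], [3,5], [4,5]
  2-simplices (10): [0,1,4], [0,1,5], [0,2,3], [0,2,4], [0,3,5], [1,2,3], [1,2,5], [1,3,4], [2,4,5], [3,4,5]

Hence C_0 ≅ Z^6, C_1 ≅ Z^15, C_2 ≅ Z^10.

∂_1: C_1 → C_0 maps an edge to its endpoints' difference, ∂[p,q] = q − p. For instance
  ∂[1,3] = [3] − [1].
The 6×15 boundary matrix has rank 5 and Smith normal form diag(1,1,1,1,1).

The boundary map ∂_2: C_2 → C_1 acts by ∂[p,q,r] = [q,r] − [p,r] + [p,q]. For instance
  ∂[2,4,5] = [4,5] − [2,5] + [2,4],
  ∂[0,2,3] = [2,3] − [0,3] + [0,2].
The 15×10 boundary matrix has rank 10 and Smith normal form diag(1,1,1,1,1,1,1,1,1,2).

Reading off H_k = ker ∂_k / im ∂_{k+1}:

  H_0: rank C_0 − rank ∂_1 = 6 − 5 = 1, and the invariant factors of ∂_1 are all 1, so H_0 ≅ Z.
  H_1: rank ker ∂_1 − rank ∂_2 = (15 − 5) − 10 = 0, and ∂_2 has invariant factor 2 > 1, so H_1 ≅ Z/2.
  H_2: rank ker ∂_2 − rank ∂_3 = (10 − 10) − 0 = 0, and there is no ∂_3, so H_2 ≅ 0.

(K is a triangulation of the real projective plane RP^2.)

H_0 = Z,  H_1 = Z/2,  H_2 = 0.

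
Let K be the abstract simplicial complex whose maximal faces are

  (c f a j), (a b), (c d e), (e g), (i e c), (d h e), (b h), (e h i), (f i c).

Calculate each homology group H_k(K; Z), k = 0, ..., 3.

K has 10 vertices, 18 edges, 9 triangles, 1 3-simplex.
rank ∂_0 = 0, rank ∂_1 = 9 ⇒ b_0 = 10 − 0 − 9 = 1; all invariant factors of ∂_1 are 1 so no torsion. So H_0 = Z.
rank ∂_1 = 9, rank ∂_2 = 8 ⇒ b_1 = 18 − 9 − 8 = 1; all invariant factors of ∂_2 are 1 so no torsion. So H_1 = Z.
rank ∂_2 = 8, rank ∂_3 = 1 ⇒ b_2 = 9 − 8 − 1 = 0; all invariant factors of ∂_3 are 1 so no torsion. So H_2 = 0.
rank ∂_3 = 1, rank ∂_4 = 0 ⇒ b_3 = 1 − 1 − 0 = 0. So H_3 = 0.

H_0 ≅ Z,  H_1 ≅ Z,  H_2 = 0,  H_3 = 0.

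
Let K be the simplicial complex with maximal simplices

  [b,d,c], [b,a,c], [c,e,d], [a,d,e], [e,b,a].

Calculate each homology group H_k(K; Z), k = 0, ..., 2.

Fix the vertex order a < b < c < d < e and write every simplex with vertices in increasing order. Then dim K = 2 and the simplices of K are:

  0-simplices (5): a, b, c, d, e
  1-simplices (10): ab, ac, ad, ae, bc, bd, be, cd, ce, de
  2-simplices (5): abc, abe, ade, bcd, cde

giving chain groups C_0 ≅ Z^5, C_1 ≅ Z^10, C_2 ≅ Z^5.

Boundary ∂_1: C_1 → C_0 is given by ∂[p,q] = [q] − [p]. For instance
  ∂be = e − b.
This gives a 5×10 integer matrix of rank 4; reducing to Smith normal form yields diagonal entries (1,1,1,1).

∂_2: C_2 → C_1 acts by ∂[p,q,r] = [q,r] − [p,r] + [p,q]. For instance
  ∂cde = de − ce + cd,
  ∂bcd = cd − bd + bc.
This gives a 10×5 integer matrix of rank 5; reducing to Smith normal form yields diagonal entries (1,1,1,1,1).

From H_k ≅ ker(∂_k) / im(∂_{k+1}) we obtain:

  H_0: rank C_0 − rank ∂_1 = 5 − 4 = 1, and the invariant factors of ∂_1 are all 1, so H_0 = Z.
  H_1: rank ker ∂_1 − rank ∂_2 = (10 − 4) − 5 = 1, and the invariant factors of ∂_2 are all 1, so H_1 = Z.
  H_2: rank ker ∂_2 − rank ∂_3 = (5 − 5) − 0 = 0, and there is no ∂_3, so H_2 = 0.

As a check, the Euler characteristic is 5 − 10 + 5 = 0, which agrees with 1 − 1 + 0 = 0.

H_0 = Z,  H_1 = Z,  H_2 = 0.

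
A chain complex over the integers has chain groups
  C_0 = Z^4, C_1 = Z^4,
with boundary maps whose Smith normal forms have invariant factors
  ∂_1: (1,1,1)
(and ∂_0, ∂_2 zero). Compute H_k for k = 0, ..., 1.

H_0 ≅ Z,  H_1 ≅ Z.

H_0: b_0 = 4 − 0 − 3 = 1; torsion from ∂_1 factors > 1: none. So H_0 ≅ Z.
H_1: b_1 = 4 − 3 − 0 = 1; torsion from ∂_2 factors > 1: none. So H_1 ≅ Z.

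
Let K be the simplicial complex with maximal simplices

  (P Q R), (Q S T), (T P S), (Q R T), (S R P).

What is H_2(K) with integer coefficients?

H_2 = 0.

K has 5 vertices, 10 edges, 5 triangles.
rank ∂_2 = 5, rank ∂_3 = 0 ⇒ b_2 = 5 − 5 − 0 = 0. So H_2 ≅ 0.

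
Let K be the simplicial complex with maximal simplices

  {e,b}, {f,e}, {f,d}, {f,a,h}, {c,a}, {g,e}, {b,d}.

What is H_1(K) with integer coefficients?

H_1 = Z.

Take the total order a < b < c < d < e < f < g < h on the vertex set. Then K (dimension 2) consists of the simplices:

  0-simplices (8): a, b, c, d, e, f, g, h
  1-simplices (9): ac, af, ah, bd, be, df, ef, eg, fh
  2-simplices (1): afh

Hence C_0 ≅ Z^8, C_1 ≅ Z^9, C_2 ≅ Z^1.

∂_1: C_1 → C_0 maps an edge to its endpoints' difference, ∂[p,q] = q − p.
The resulting 8×9 matrix has rank 7, and its Smith normal form has invariant factors (1,1,1,1,1,1,1).

Boundary ∂_2: C_2 → C_1 acts by ∂[p,q,r] = [q,r] − [p,r] + [p,q]. For instance
  ∂afh = fh − ah + af.
As a 9×1 matrix over Z this has rank 1, with invariant factors (1).

Reading off H_k = ker ∂_k / im ∂_{k+1}:

  H_1: rank ker ∂_1 − rank ∂_2 = (9 − 7) − 1 = 1, and the invariant factors of ∂_2 are all 1, so H_1 = Z.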